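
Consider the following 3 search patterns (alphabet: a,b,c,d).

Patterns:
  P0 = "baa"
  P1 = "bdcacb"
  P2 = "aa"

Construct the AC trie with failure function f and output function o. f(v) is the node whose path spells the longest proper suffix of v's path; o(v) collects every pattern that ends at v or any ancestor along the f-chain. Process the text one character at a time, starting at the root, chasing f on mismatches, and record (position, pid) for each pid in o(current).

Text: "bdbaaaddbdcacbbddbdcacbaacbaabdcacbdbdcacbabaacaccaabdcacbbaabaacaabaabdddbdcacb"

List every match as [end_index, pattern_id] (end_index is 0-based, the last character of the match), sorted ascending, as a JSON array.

Build automaton:
Trie nodes:
  n0 'ε': a→9 b→1
  n1 'b': a→2 d→4
  n2 'ba': a→3
  n3 'baa': ·  ←P0
  n4 'bd': c→5
  n5 'bdc': a→6
  n6 'bdca': c→7
  n7 'bdcac': b→8
  n8 'bdcacb': ·  ←P1
  n9 'a': a→10
  n10 'aa': ·  ←P2

BFS fail/out derivation:
  n1('b'): parent n0 fail=0; on 'b' 0 → fail=0;  out ∅∪∅=∅
  n9('a'): parent n0 fail=0; on 'a' 0 → fail=0;  out ∅∪∅=∅
  n2('ba'): parent n1 fail=0; on 'a' 0 → fail=9;  out ∅∪∅=∅
  n4('bd'): parent n1 fail=0; on 'd' 0 → fail=0;  out ∅∪∅=∅
  n10('aa'): parent n9 fail=0; on 'a' 0 → fail=9;  out {2}∪∅={2}
  n3('baa'): parent n2 fail=9; on 'a' 9 → fail=10;  out {0}∪{2}={0,2}
  n5('bdc'): parent n4 fail=0; on 'c' 0 → fail=0;  out ∅∪∅=∅
  n6('bdca'): parent n5 fail=0; on 'a' 0 → fail=9;  out ∅∪∅=∅
  n7('bdcac'): parent n6 fail=9; on 'c' 9→0 → fail=0;  out ∅∪∅=∅
  n8('bdcacb'): parent n7 fail=0; on 'b' 0 → fail=1;  out {1}∪∅={1}

Run:
[0] read 'b'  n0⇒n1
[1] read 'd'  n1⇒n4
[2] read 'b'  n4⇒n1 (via fail)
[3] read 'a'  n1⇒n2
[4] read 'a'  n2⇒n3  emit P0@[2:4],P2@[3:4]
[5] read 'a'  n3⇒n10 (via fail)  emit P2@[4:5]
[6] read 'd'  n10⇒n0 (via fail)
[7] read 'd'  n0⇒n0
[8] read 'b'  n0⇒n1
[9] read 'd'  n1⇒n4
[10] read 'c'  n4⇒n5
[11] read 'a'  n5⇒n6
[12] read 'c'  n6⇒n7
[13] read 'b'  n7⇒n8  emit P1@[8:13]
[14] read 'b'  n8⇒n1 (via fail)
[15] read 'd'  n1⇒n4
[16] read 'd'  n4⇒n0 (via fail)
[17] read 'b'  n0⇒n1
[18] read 'd'  n1⇒n4
[19] read 'c'  n4⇒n5
[20] read 'a'  n5⇒n6
[21] read 'c'  n6⇒n7
[22] read 'b'  n7⇒n8  emit P1@[17:22]
[23] read 'a'  n8⇒n2 (via fail)
[24] read 'a'  n2⇒n3  emit P0@[22:24],P2@[23:24]
[25] read 'c'  n3⇒n0 (via fail)
[26] read 'b'  n0⇒n1
[27] read 'a'  n1⇒n2
[28] read 'a'  n2⇒n3  emit P0@[26:28],P2@[27:28]
[29] read 'b'  n3⇒n1 (via fail)
[30] read 'd'  n1⇒n4
[31] read 'c'  n4⇒n5
[32] read 'a'  n5⇒n6
[33] read 'c'  n6⇒n7
[34] read 'b'  n7⇒n8  emit P1@[29:34]
[35] read 'd'  n8⇒n4 (via fail)
[36] read 'b'  n4⇒n1 (via fail)
[37] read 'd'  n1⇒n4
[38] read 'c'  n4⇒n5
[39] read 'a'  n5⇒n6
[40] read 'c'  n6⇒n7
[41] read 'b'  n7⇒n8  emit P1@[36:41]
[42] read 'a'  n8⇒n2 (via fail)
[43] read 'b'  n2⇒n1 (via fail)
[44] read 'a'  n1⇒n2
[45] read 'a'  n2⇒n3  emit P0@[43:45],P2@[44:45]
[46] read 'c'  n3⇒n0 (via fail)
[47] read 'a'  n0⇒n9
[48] read 'c'  n9⇒n0 (via fail)
[49] read 'c'  n0⇒n0
[50] read 'a'  n0⇒n9
[51] read 'a'  n9⇒n10  emit P2@[50:51]
[52] read 'b'  n10⇒n1 (via fail)
[53] read 'd'  n1⇒n4
[54] read 'c'  n4⇒n5
[55] read 'a'  n5⇒n6
[56] read 'c'  n6⇒n7
[57] read 'b'  n7⇒n8  emit P1@[52:57]
[58] read 'b'  n8⇒n1 (via fail)
[59] read 'a'  n1⇒n2
[60] read 'a'  n2⇒n3  emit P0@[58:60],P2@[59:60]
[61] read 'b'  n3⇒n1 (via fail)
[62] read 'a'  n1⇒n2
[63] read 'a'  n2⇒n3  emit P0@[61:63],P2@[62:63]
[64] read 'c'  n3⇒n0 (via fail)
[65] read 'a'  n0⇒n9
[66] read 'a'  n9⇒n10  emit P2@[65:66]
[67] read 'b'  n10⇒n1 (via fail)
[68] read 'a'  n1⇒n2
[69] read 'a'  n2⇒n3  emit P0@[67:69],P2@[68:69]
[70] read 'b'  n3⇒n1 (via fail)
[71] read 'd'  n1⇒n4
[72] read 'd'  n4⇒n0 (via fail)
[73] read 'd'  n0⇒n0
[74] read 'b'  n0⇒n1
[75] read 'd'  n1⇒n4
[76] read 'c'  n4⇒n5
[77] read 'a'  n5⇒n6
[78] read 'c'  n6⇒n7
[79] read 'b'  n7⇒n8  emit P1@[74:79]

Matches: [[4,0],[4,2],[5,2],[13,1],[22,1],[24,0],[24,2],[28,0],[28,2],[34,1],[41,1],[45,0],[45,2],[51,2],[57,1],[60,0],[60,2],[63,0],[63,2],[66,2],[69,0],[69,2],[79,1]]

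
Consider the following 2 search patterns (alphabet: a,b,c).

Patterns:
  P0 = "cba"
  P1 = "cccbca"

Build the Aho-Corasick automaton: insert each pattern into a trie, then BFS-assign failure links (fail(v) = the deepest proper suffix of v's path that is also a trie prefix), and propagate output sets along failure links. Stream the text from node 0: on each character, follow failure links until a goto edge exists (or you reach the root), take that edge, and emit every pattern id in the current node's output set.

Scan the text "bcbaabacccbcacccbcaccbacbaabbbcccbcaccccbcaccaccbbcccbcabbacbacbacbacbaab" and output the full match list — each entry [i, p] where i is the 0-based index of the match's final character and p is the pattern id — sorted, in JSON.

Build:
Trie (insert patterns):
  n0 'ε': c→1
  n1 'c': b→2 c→4
  n2 'cb': a→3
  n3 'cba': ·  ←P0
  n4 'cc': c→5
  n5 'ccc': b→6
  n6 'cccb': c→7
  n7 'cccbc': a→8
  n8 'cccbca': ·  ←P1

Failure links (BFS by depth):
  fail(1) 'c': from fail(0)=0 chase 'c': 0 ⇒ 0;  out=∅∪out(0)=∅
  fail(2) 'cb': from fail(1)=0 chase 'b': 0 ⇒ 0;  out=∅∪out(0)=∅
  fail(4) 'cc': from fail(1)=0 chase 'c': 0 ⇒ 1;  out=∅∪out(1)=∅
  fail(3) 'cba': from fail(2)=0 chase 'a': 0 ⇒ 0;  out={0}∪out(0)={0}
  fail(5) 'ccc': from fail(4)=1 chase 'c': 1 ⇒ 4;  out=∅∪out(4)=∅
  fail(6) 'cccb': from fail(5)=4 chase 'b': 4→1 ⇒ 2;  out=∅∪out(2)=∅
  fail(7) 'cccbc': from fail(6)=2 chase 'c': 2→0 ⇒ 1;  out=∅∪out(1)=∅
  fail(8) 'cccbca': from fail(7)=1 chase 'a': 1→0 ⇒ 0;  out={1}∪out(0)={1}

Run:
[0] read 'b'  n0⇒n0
[1] read 'c'  n0⇒n1
[2] read 'b'  n1⇒n2
[3] read 'a'  n2⇒n3  → match P0@[1:3]
[4] read 'a'  n3⇒n0 ·f
[5] read 'b'  n0⇒n0
[6] read 'a'  n0⇒n0
[7] read 'c'  n0⇒n1
[8] read 'c'  n1⇒n4
[9] read 'c'  n4⇒n5
[10] read 'b'  n5⇒n6
[11] read 'c'  n6⇒n7
[12] read 'a'  n7⇒n8  → match P1@[7:12]
[13] read 'c'  n8⇒n1 ·f
[14] read 'c'  n1⇒n4
[15] read 'c'  n4⇒n5
[16] read 'b'  n5⇒n6
[17] read 'c'  n6⇒n7
[18] read 'a'  n7⇒n8  → match P1@[13:18]
[19] read 'c'  n8⇒n1 ·f
[20] read 'c'  n1⇒n4
[21] read 'b'  n4⇒n2 ·f
[22] read 'a'  n2⇒n3  → match P0@[20:22]
[23] read 'c'  n3⇒n1 ·f
[24] read 'b'  n1⇒n2
[25] read 'a'  n2⇒n3  → match P0@[23:25]
[26] read 'a'  n3⇒n0 ·f
[27] read 'b'  n0⇒n0
[28] read 'b'  n0⇒n0
[29] read 'b'  n0⇒n0
[30] read 'c'  n0⇒n1
[31] read 'c'  n1⇒n4
[32] read 'c'  n4⇒n5
[33] read 'b'  n5⇒n6
[34] read 'c'  n6⇒n7
[35] read 'a'  n7⇒n8  → match P1@[30:35]
[36] read 'c'  n8⇒n1 ·f
[37] read 'c'  n1⇒n4
[38] read 'c'  n4⇒n5
[39] read 'c'  n5⇒n5 ·f
[40] read 'b'  n5⇒n6
[41] read 'c'  n6⇒n7
[42] read 'a'  n7⇒n8  → match P1@[37:42]
[43] read 'c'  n8⇒n1 ·f
[44] read 'c'  n1⇒n4
[45] read 'a'  n4⇒n0 ·f
[46] read 'c'  n0⇒n1
[47] read 'c'  n1⇒n4
[48] read 'b'  n4⇒n2 ·f
[49] read 'b'  n2⇒n0 ·f
[50] read 'c'  n0⇒n1
[51] read 'c'  n1⇒n4
[52] read 'c'  n4⇒n5
[53] read 'b'  n5⇒n6
[54] read 'c'  n6⇒n7
[55] read 'a'  n7⇒n8  → match P1@[50:55]
[56] read 'b'  n8⇒n0 ·f
[57] read 'b'  n0⇒n0
[58] read 'a'  n0⇒n0
[59] read 'c'  n0⇒n1
[60] read 'b'  n1⇒n2
[61] read 'a'  n2⇒n3  → match P0@[59:61]
[62] read 'c'  n3⇒n1 ·f
[63] read 'b'  n1⇒n2
[64] read 'a'  n2⇒n3  → match P0@[62:64]
[65] read 'c'  n3⇒n1 ·f
[66] read 'b'  n1⇒n2
[67] read 'a'  n2⇒n3  → match P0@[65:67]
[68] read 'c'  n3⇒n1 ·f
[69] read 'b'  n1⇒n2
[70] read 'a'  n2⇒n3  → match P0@[68:70]
[71] read 'a'  n3⇒n0 ·f
[72] read 'b'  n0⇒n0

Matches: [[3,0],[12,1],[18,1],[22,0],[25,0],[35,1],[42,1],[55,1],[61,0],[64,0],[67,0],[70,0]]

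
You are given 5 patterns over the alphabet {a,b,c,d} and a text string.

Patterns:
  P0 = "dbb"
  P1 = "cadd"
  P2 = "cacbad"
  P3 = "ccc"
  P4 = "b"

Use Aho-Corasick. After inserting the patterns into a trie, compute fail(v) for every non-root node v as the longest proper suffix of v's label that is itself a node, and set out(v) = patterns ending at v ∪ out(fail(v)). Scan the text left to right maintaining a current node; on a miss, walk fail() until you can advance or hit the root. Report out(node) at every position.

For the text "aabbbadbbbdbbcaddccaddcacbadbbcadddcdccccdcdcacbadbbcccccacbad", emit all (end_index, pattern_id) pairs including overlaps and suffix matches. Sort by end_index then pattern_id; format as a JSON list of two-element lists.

Build automaton:
Trie nodes:
  0='ε' goto b→14 c→4 d→1
  1='d' goto b→2
  2='db' goto b→3
  3='dbb' goto ·  ←P0
  4='c' goto a→5 c→12
  5='ca' goto c→8 d→6
  6='cad' goto d→7
  7='cadd' goto ·  ←P1
  8='cac' goto b→9
  9='cacb' goto a→10
  10='cacba' goto d→11
  11='cacbad' goto ·  ←P2
  12='cc' goto c→13
  13='ccc' goto ·  ←P3
  14='b' goto ·  ←P4

Failure links (BFS by depth):
  fail(1) 'd': from fail(0)=0 chase 'd': 0 ⇒ 0;  out=∅∪out(0)=∅
  fail(4) 'c': from fail(0)=0 chase 'c': 0 ⇒ 0;  out=∅∪out(0)=∅
  fail(14) 'b': from fail(0)=0 chase 'b': 0 ⇒ 0;  out={4}∪out(0)={4}
  fail(2) 'db': from fail(1)=0 chase 'b': 0 ⇒ 14;  out=∅∪out(14)={4}
  fail(5) 'ca': from fail(4)=0 chase 'a': 0 ⇒ 0;  out=∅∪out(0)=∅
  fail(12) 'cc': from fail(4)=0 chase 'c': 0 ⇒ 4;  out=∅∪out(4)=∅
  fail(3) 'dbb': from fail(2)=14 chase 'b': 14→0 ⇒ 14;  out={0}∪out(14)={0,4}
  fail(6) 'cad': from fail(5)=0 chase 'd': 0 ⇒ 1;  out=∅∪out(1)=∅
  fail(8) 'cac': from fail(5)=0 chase 'c': 0 ⇒ 4;  out=∅∪out(4)=∅
  fail(13) 'ccc': from fail(12)=4 chase 'c': 4 ⇒ 12;  out={3}∪out(12)={3}
  fail(7) 'cadd': from fail(6)=1 chase 'd': 1→0 ⇒ 1;  out={1}∪out(1)={1}
  fail(9) 'cacb': from fail(8)=4 chase 'b': 4→0 ⇒ 14;  out=∅∪out(14)={4}
  fail(10) 'cacba': from fail(9)=14 chase 'a': 14→0 ⇒ 0;  out=∅∪out(0)=∅
  fail(11) 'cacbad': from fail(10)=0 chase 'd': 0 ⇒ 1;  out={2}∪out(1)={2}

Run:
i=0 'a': node 0→0
i=1 'a': node 0→0
i=2 'b': node 0→14  emit P4@[2:2]
i=3 'b': node 14→14 (fail-walked)  emit P4@[3:3]
i=4 'b': node 14→14 (fail-walked)  emit P4@[4:4]
i=5 'a': node 14→0 (fail-walked)
i=6 'd': node 0→1
i=7 'b': node 1→2  emit P4@[7:7]
i=8 'b': node 2→3  emit P0@[6:8],P4@[8:8]
i=9 'b': node 3→14 (fail-walked)  emit P4@[9:9]
i=10 'd': node 14→1 (fail-walked)
i=11 'b': node 1→2  emit P4@[11:11]
i=12 'b': node 2→3  emit P0@[10:12],P4@[12:12]
i=13 'c': node 3→4 (fail-walked)
i=14 'a': node 4→5
i=15 'd': node 5→6
i=16 'd': node 6→7  emit P1@[13:16]
i=17 'c': node 7→4 (fail-walked)
i=18 'c': node 4→12
i=19 'a': node 12→5 (fail-walked)
i=20 'd': node 5→6
i=21 'd': node 6→7  emit P1@[18:21]
i=22 'c': node 7→4 (fail-walked)
i=23 'a': node 4→5
i=24 'c': node 5→8
i=25 'b': node 8→9  emit P4@[25:25]
i=26 'a': node 9→10
i=27 'd': node 10→11  emit P2@[22:27]
i=28 'b': node 11→2 (fail-walked)  emit P4@[28:28]
i=29 'b': node 2→3  emit P0@[27:29],P4@[29:29]
i=30 'c': node 3→4 (fail-walked)
i=31 'a': node 4→5
i=32 'd': node 5→6
i=33 'd': node 6→7  emit P1@[30:33]
i=34 'd': node 7→1 (fail-walked)
i=35 'c': node 1→4 (fail-walked)
i=36 'd': node 4→1 (fail-walked)
i=37 'c': node 1→4 (fail-walked)
i=38 'c': node 4→12
i=39 'c': node 12→13  emit P3@[37:39]
i=40 'c': node 13→13 (fail-walked)  emit P3@[38:40]
i=41 'd': node 13→1 (fail-walked)
i=42 'c': node 1→4 (fail-walked)
i=43 'd': node 4→1 (fail-walked)
i=44 'c': node 1→4 (fail-walked)
i=45 'a': node 4→5
i=46 'c': node 5→8
i=47 'b': node 8→9  emit P4@[47:47]
i=48 'a': node 9→10
i=49 'd': node 10→11  emit P2@[44:49]
i=50 'b': node 11→2 (fail-walked)  emit P4@[50:50]
i=51 'b': node 2→3  emit P0@[49:51],P4@[51:51]
i=52 'c': node 3→4 (fail-walked)
i=53 'c': node 4→12
i=54 'c': node 12→13  emit P3@[52:54]
i=55 'c': node 13→13 (fail-walked)  emit P3@[53:55]
i=56 'c': node 13→13 (fail-walked)  emit P3@[54:56]
i=57 'a': node 13→5 (fail-walked)
i=58 'c': node 5→8
i=59 'b': node 8→9  emit P4@[59:59]
i=60 'a': node 9→10
i=61 'd': node 10→11  emit P2@[56:61]

Result: [[2,4],[3,4],[4,4],[7,4],[8,0],[8,4],[9,4],[11,4],[12,0],[12,4],[16,1],[21,1],[25,4],[27,2],[28,4],[29,0],[29,4],[33,1],[39,3],[40,3],[47,4],[49,2],[50,4],[51,0],[51,4],[54,3],[55,3],[56,3],[59,4],[61,2]]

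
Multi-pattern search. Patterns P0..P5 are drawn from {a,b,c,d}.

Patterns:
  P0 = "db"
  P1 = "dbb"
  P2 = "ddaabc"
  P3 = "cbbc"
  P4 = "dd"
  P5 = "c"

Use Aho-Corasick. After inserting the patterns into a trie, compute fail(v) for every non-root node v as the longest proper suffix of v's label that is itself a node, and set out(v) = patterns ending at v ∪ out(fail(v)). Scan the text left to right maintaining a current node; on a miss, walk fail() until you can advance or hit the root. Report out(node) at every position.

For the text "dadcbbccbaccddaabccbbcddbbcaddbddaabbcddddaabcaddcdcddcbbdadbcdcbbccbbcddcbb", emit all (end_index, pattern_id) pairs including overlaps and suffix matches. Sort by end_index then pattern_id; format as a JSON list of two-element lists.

Build automaton:
Trie nodes:
  0='ε' goto c→9 d→1
  1='d' goto b→2 d→4
  2='db' goto b→3  ←P0
  3='dbb' goto ·  ←P1
  4='dd' goto a→5  ←P4
  5='dda' goto a→6
  6='ddaa' goto b→7
  7='ddaab' goto c→8
  8='ddaabc' goto ·  ←P2
  9='c' goto b→10  ←P5
  10='cb' goto b→11
  11='cbb' goto c→12
  12='cbbc' goto ·  ←P3

BFS fail/out derivation:
  n1('d'): parent n0 fail=0; on 'd' 0 → fail=0;  out ∅∪∅=∅
  n9('c'): parent n0 fail=0; on 'c' 0 → fail=0;  out {5}∪∅={5}
  n2('db'): parent n1 fail=0; on 'b' 0 → fail=0;  out {0}∪∅={0}
  n4('dd'): parent n1 fail=0; on 'd' 0 → fail=1;  out {4}∪∅={4}
  n10('cb'): parent n9 fail=0; on 'b' 0 → fail=0;  out ∅∪∅=∅
  n3('dbb'): parent n2 fail=0; on 'b' 0 → fail=0;  out {1}∪∅={1}
  n5('dda'): parent n4 fail=1; on 'a' 1→0 → fail=0;  out ∅∪∅=∅
  n11('cbb'): parent n10 fail=0; on 'b' 0 → fail=0;  out ∅∪∅=∅
  n6('ddaa'): parent n5 fail=0; on 'a' 0 → fail=0;  out ∅∪∅=∅
  n12('cbbc'): parent n11 fail=0; on 'c' 0 → fail=9;  out {3}∪{5}={3,5}
  n7('ddaab'): parent n6 fail=0; on 'b' 0 → fail=0;  out ∅∪∅=∅
  n8('ddaabc'): parent n7 fail=0; on 'c' 0 → fail=9;  out {2}∪{5}={2,5}

Run:
i=0 'd': node 0→1
i=1 'a': node 1→0 (via fail)
i=2 'd': node 0→1
i=3 'c': node 1→9 (via fail)  → match P5@[3:3]
i=4 'b': node 9→10
i=5 'b': node 10→11
i=6 'c': node 11→12  → match P3@[3:6],P5@[6:6]
i=7 'c': node 12→9 (via fail)  → match P5@[7:7]
i=8 'b': node 9→10
i=9 'a': node 10→0 (via fail)
i=10 'c': node 0→9  → match P5@[10:10]
i=11 'c': node 9→9 (via fail)  → match P5@[11:11]
i=12 'd': node 9→1 (via fail)
i=13 'd': node 1→4  → match P4@[12:13]
i=14 'a': node 4→5
i=15 'a': node 5→6
i=16 'b': node 6→7
i=17 'c': node 7→8  → match P2@[12:17],P5@[17:17]
i=18 'c': node 8→9 (via fail)  → match P5@[18:18]
i=19 'b': node 9→10
i=20 'b': node 10→11
i=21 'c': node 11→12  → match P3@[18:21],P5@[21:21]
i=22 'd': node 12→1 (via fail)
i=23 'd': node 1→4  → match P4@[22:23]
i=24 'b': node 4→2 (via fail)  → match P0@[23:24]
i=25 'b': node 2→3  → match P1@[23:25]
i=26 'c': node 3→9 (via fail)  → match P5@[26:26]
i=27 'a': node 9→0 (via fail)
i=28 'd': node 0→1
i=29 'd': node 1→4  → match P4@[28:29]
i=30 'b': node 4→2 (via fail)  → match P0@[29:30]
i=31 'd': node 2→1 (via fail)
i=32 'd': node 1→4  → match P4@[31:32]
i=33 'a': node 4→5
i=34 'a': node 5→6
i=35 'b': node 6→7
i=36 'b': node 7→0 (via fail)
i=37 'c': node 0→9  → match P5@[37:37]
i=38 'd': node 9→1 (via fail)
i=39 'd': node 1→4  → match P4@[38:39]
i=40 'd': node 4→4 (via fail)  → match P4@[39:40]
i=41 'd': node 4→4 (via fail)  → match P4@[40:41]
i=42 'a': node 4→5
i=43 'a': node 5→6
i=44 'b': node 6→7
i=45 'c': node 7→8  → match P2@[40:45],P5@[45:45]
i=46 'a': node 8→0 (via fail)
i=47 'd': node 0→1
i=48 'd': node 1→4  → match P4@[47:48]
i=49 'c': node 4→9 (via fail)  → match P5@[49:49]
i=50 'd': node 9→1 (via fail)
i=51 'c': node 1→9 (via fail)  → match P5@[51:51]
i=52 'd': node 9→1 (via fail)
i=53 'd': node 1→4  → match P4@[52:53]
i=54 'c': node 4→9 (via fail)  → match P5@[54:54]
i=55 'b': node 9→10
i=56 'b': node 10→11
i=57 'd': node 11→1 (via fail)
i=58 'a': node 1→0 (via fail)
i=59 'd': node 0→1
i=60 'b': node 1→2  → match P0@[59:60]
i=61 'c': node 2→9 (via fail)  → match P5@[61:61]
i=62 'd': node 9→1 (via fail)
i=63 'c': node 1→9 (via fail)  → match P5@[63:63]
i=64 'b': node 9→10
i=65 'b': node 10→11
i=66 'c': node 11→12  → match P3@[63:66],P5@[66:66]
i=67 'c': node 12→9 (via fail)  → match P5@[67:67]
i=68 'b': node 9→10
i=69 'b': node 10→11
i=70 'c': node 11→12  → match P3@[67:70],P5@[70:70]
i=71 'd': node 12→1 (via fail)
i=72 'd': node 1→4  → match P4@[71:72]
i=73 'c': node 4→9 (via fail)  → match P5@[73:73]
i=74 'b': node 9→10
i=75 'b': node 10→11

Matches: [[3,5],[6,3],[6,5],[7,5],[10,5],[11,5],[13,4],[17,2],[17,5],[18,5],[21,3],[21,5],[23,4],[24,0],[25,1],[26,5],[29,4],[30,0],[32,4],[37,5],[39,4],[40,4],[41,4],[45,2],[45,5],[48,4],[49,5],[51,5],[53,4],[54,5],[60,0],[61,5],[63,5],[66,3],[66,5],[67,5],[70,3],[70,5],[72,4],[73,5]]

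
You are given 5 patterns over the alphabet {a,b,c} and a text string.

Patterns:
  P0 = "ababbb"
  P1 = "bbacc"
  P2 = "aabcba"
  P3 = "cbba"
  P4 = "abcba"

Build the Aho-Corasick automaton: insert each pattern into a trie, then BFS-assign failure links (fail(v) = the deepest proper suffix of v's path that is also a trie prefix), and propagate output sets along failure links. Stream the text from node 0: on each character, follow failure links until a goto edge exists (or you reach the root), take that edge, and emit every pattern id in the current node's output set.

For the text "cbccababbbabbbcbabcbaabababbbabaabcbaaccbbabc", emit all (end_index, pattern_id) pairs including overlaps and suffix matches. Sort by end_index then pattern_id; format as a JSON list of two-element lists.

Build:
Trie (insert patterns):
  n0 'ε': a→1 b→7 c→17
  n1 'a': a→12 b→2
  n2 'ab': a→3 c→21
  n3 'aba': b→4
  n4 'abab': b→5
  n5 'ababb': b→6
  n6 'ababbb': ·  ←P0
  n7 'b': b→8
  n8 'bb': a→9
  n9 'bba': c→10
  n10 'bbac': c→11
  n11 'bbacc': ·  ←P1
  n12 'aa': b→13
  n13 'aab': c→14
  n14 'aabc': b→15
  n15 'aabcb': a→16
  n16 'aabcba': ·  ←P2
  n17 'c': b→18
  n18 'cb': b→19
  n19 'cbb': a→20
  n20 'cbba': ·  ←P3
  n21 'abc': b→22
  n22 'abcb': a→23
  n23 'abcba': ·  ←P4

BFS fail/out derivation:
  fail(1) 'a': from fail(0)=0 chase 'a': 0 ⇒ 0;  out=∅∪out(0)=∅
  fail(7) 'b': from fail(0)=0 chase 'b': 0 ⇒ 0;  out=∅∪out(0)=∅
  fail(17) 'c': from fail(0)=0 chase 'c': 0 ⇒ 0;  out=∅∪out(0)=∅
  fail(2) 'ab': from fail(1)=0 chase 'b': 0 ⇒ 7;  out=∅∪out(7)=∅
  fail(8) 'bb': from fail(7)=0 chase 'b': 0 ⇒ 7;  out=∅∪out(7)=∅
  fail(12) 'aa': from fail(1)=0 chase 'a': 0 ⇒ 1;  out=∅∪out(1)=∅
  fail(18) 'cb': from fail(17)=0 chase 'b': 0 ⇒ 7;  out=∅∪out(7)=∅
  fail(3) 'aba': from fail(2)=7 chase 'a': 7→0 ⇒ 1;  out=∅∪out(1)=∅
  fail(9) 'bba': from fail(8)=7 chase 'a': 7→0 ⇒ 1;  out=∅∪out(1)=∅
  fail(13) 'aab': from fail(12)=1 chase 'b': 1 ⇒ 2;  out=∅∪out(2)=∅
  fail(19) 'cbb': from fail(18)=7 chase 'b': 7 ⇒ 8;  out=∅∪out(8)=∅
  fail(21) 'abc': from fail(2)=7 chase 'c': 7→0 ⇒ 17;  out=∅∪out(17)=∅
  fail(4) 'abab': from fail(3)=1 chase 'b': 1 ⇒ 2;  out=∅∪out(2)=∅
  fail(10) 'bbac': from fail(9)=1 chase 'c': 1→0 ⇒ 17;  out=∅∪out(17)=∅
  fail(14) 'aabc': from fail(13)=2 chase 'c': 2 ⇒ 21;  out=∅∪out(21)=∅
  fail(20) 'cbba': from fail(19)=8 chase 'a': 8 ⇒ 9;  out={3}∪out(9)={3}
  fail(22) 'abcb': from fail(21)=17 chase 'b': 17 ⇒ 18;  out=∅∪out(18)=∅
  fail(5) 'ababb': from fail(4)=2 chase 'b': 2→7 ⇒ 8;  out=∅∪out(8)=∅
  fail(11) 'bbacc': from fail(10)=17 chase 'c': 17→0 ⇒ 17;  out={1}∪out(17)={1}
  fail(15) 'aabcb': from fail(14)=21 chase 'b': 21 ⇒ 22;  out=∅∪out(22)=∅
  fail(23) 'abcba': from fail(22)=18 chase 'a': 18→7→0 ⇒ 1;  out={4}∪out(1)={4}
  fail(6) 'ababbb': from fail(5)=8 chase 'b': 8→7 ⇒ 8;  out={0}∪out(8)={0}
  fail(16) 'aabcba': from fail(15)=22 chase 'a': 22 ⇒ 23;  out={2}∪out(23)={2,4}

Text stream:
i=0 'c': node 0→17
i=1 'b': node 17→18
i=2 'c': node 18→17 (via fail)
i=3 'c': node 17→17 (via fail)
i=4 'a': node 17→1 (via fail)
i=5 'b': node 1→2
i=6 'a': node 2→3
i=7 'b': node 3→4
i=8 'b': node 4→5
i=9 'b': node 5→6  emit P0@[4:9]
i=10 'a': node 6→9 (via fail)
i=11 'b': node 9→2 (via fail)
i=12 'b': node 2→8 (via fail)
i=13 'b': node 8→8 (via fail)
i=14 'c': node 8→17 (via fail)
i=15 'b': node 17→18
i=16 'a': node 18→1 (via fail)
i=17 'b': node 1→2
i=18 'c': node 2→21
i=19 'b': node 21→22
i=20 'a': node 22→23  emit P4@[16:20]
i=21 'a': node 23→12 (via fail)
i=22 'b': node 12→13
i=23 'a': node 13→3 (via fail)
i=24 'b': node 3→4
i=25 'a': node 4→3 (via fail)
i=26 'b': node 3→4
i=27 'b': node 4→5
i=28 'b': node 5→6  emit P0@[23:28]
i=29 'a': node 6→9 (via fail)
i=30 'b': node 9→2 (via fail)
i=31 'a': node 2→3
i=32 'a': node 3→12 (via fail)
i=33 'b': node 12→13
i=34 'c': node 13→14
i=35 'b': node 14→15
i=36 'a': node 15→16  emit P2@[31:36],P4@[32:36]
i=37 'a': node 16→12 (via fail)
i=38 'c': node 12→17 (via fail)
i=39 'c': node 17→17 (via fail)
i=40 'b': node 17→18
i=41 'b': node 18→19
i=42 'a': node 19→20  emit P3@[39:42]
i=43 'b': node 20→2 (via fail)
i=44 'c': node 2→21

All matches (sorted): [[9,0],[20,4],[28,0],[36,2],[36,4],[42,3]]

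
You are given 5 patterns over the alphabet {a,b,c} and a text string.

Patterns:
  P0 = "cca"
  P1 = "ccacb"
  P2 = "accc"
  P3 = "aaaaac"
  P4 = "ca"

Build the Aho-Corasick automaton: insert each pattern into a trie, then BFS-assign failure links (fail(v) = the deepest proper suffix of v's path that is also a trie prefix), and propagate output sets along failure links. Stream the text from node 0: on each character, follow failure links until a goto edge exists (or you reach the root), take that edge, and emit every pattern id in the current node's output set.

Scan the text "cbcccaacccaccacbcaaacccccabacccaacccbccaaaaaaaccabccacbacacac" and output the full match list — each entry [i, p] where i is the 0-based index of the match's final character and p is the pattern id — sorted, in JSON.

Construct AC machine:
Trie nodes:
  0='ε' goto a→6 c→1
  1='c' goto a→15 c→2
  2='cc' goto a→3
  3='cca' goto c→4  ←P0
  4='ccac' goto b→5
  5='ccacb' goto ·  ←P1
  6='a' goto a→10 c→7
  7='ac' goto c→8
  8='acc' goto c→9
  9='accc' goto ·  ←P2
  10='aa' goto a→11
  11='aaa' goto a→12
  12='aaaa' goto a→13
  13='aaaaa' goto c→14
  14='aaaaac' goto ·  ←P3
  15='ca' goto ·  ←P4

Failure links (BFS by depth):
  fail(1) 'c': from fail(0)=0 chase 'c': 0 ⇒ 0;  out=∅∪out(0)=∅
  fail(6) 'a': from fail(0)=0 chase 'a': 0 ⇒ 0;  out=∅∪out(0)=∅
  fail(2) 'cc': from fail(1)=0 chase 'c': 0 ⇒ 1;  out=∅∪out(1)=∅
  fail(7) 'ac': from fail(6)=0 chase 'c': 0 ⇒ 1;  out=∅∪out(1)=∅
  fail(10) 'aa': from fail(6)=0 chase 'a': 0 ⇒ 6;  out=∅∪out(6)=∅
  fail(15) 'ca': from fail(1)=0 chase 'a': 0 ⇒ 6;  out={4}∪out(6)={4}
  fail(3) 'cca': from fail(2)=1 chase 'a': 1 ⇒ 15;  out={0}∪out(15)={0,4}
  fail(8) 'acc': from fail(7)=1 chase 'c': 1 ⇒ 2;  out=∅∪out(2)=∅
  fail(11) 'aaa': from fail(10)=6 chase 'a': 6 ⇒ 10;  out=∅∪out(10)=∅
  fail(4) 'ccac': from fail(3)=15 chase 'c': 15→6 ⇒ 7;  out=∅∪out(7)=∅
  fail(9) 'accc': from fail(8)=2 chase 'c': 2→1 ⇒ 2;  out={2}∪out(2)={2}
  fail(12) 'aaaa': from fail(11)=10 chase 'a': 10 ⇒ 11;  out=∅∪out(11)=∅
  fail(5) 'ccacb': from fail(4)=7 chase 'b': 7→1→0 ⇒ 0;  out={1}∪out(0)={1}
  fail(13) 'aaaaa': from fail(12)=11 chase 'a': 11 ⇒ 12;  out=∅∪out(12)=∅
  fail(14) 'aaaaac': from fail(13)=12 chase 'c': 12→11→10→6 ⇒ 7;  out={3}∪out(7)={3}

Scan:
[0] read 'c'  n0⇒n1
[1] read 'b'  n1⇒n0 ·f
[2] read 'c'  n0⇒n1
[3] read 'c'  n1⇒n2
[4] read 'c'  n2⇒n2 ·f
[5] read 'a'  n2⇒n3  emit P0@[3:5],P4@[4:5]
[6] read 'a'  n3⇒n10 ·f
[7] read 'c'  n10⇒n7 ·f
[8] read 'c'  n7⇒n8
[9] read 'c'  n8⇒n9  emit P2@[6:9]
[10] read 'a'  n9⇒n3 ·f  emit P0@[8:10],P4@[9:10]
[11] read 'c'  n3⇒n4
[12] read 'c'  n4⇒n8 ·f
[13] read 'a'  n8⇒n3 ·f  emit P0@[11:13],P4@[12:13]
[14] read 'c'  n3⇒n4
[15] read 'b'  n4⇒n5  emit P1@[11:15]
[16] read 'c'  n5⇒n1 ·f
[17] read 'a'  n1⇒n15  emit P4@[16:17]
[18] read 'a'  n15⇒n10 ·f
[19] read 'a'  n10⇒n11
[20] read 'c'  n11⇒n7 ·f
[21] read 'c'  n7⇒n8
[22] read 'c'  n8⇒n9  emit P2@[19:22]
[23] read 'c'  n9⇒n2 ·f
[24] read 'c'  n2⇒n2 ·f
[25] read 'a'  n2⇒n3  emit P0@[23:25],P4@[24:25]
[26] read 'b'  n3⇒n0 ·f
[27] read 'a'  n0⇒n6
[28] read 'c'  n6⇒n7
[29] read 'c'  n7⇒n8
[30] read 'c'  n8⇒n9  emit P2@[27:30]
[31] read 'a'  n9⇒n3 ·f  emit P0@[29:31],P4@[30:31]
[32] read 'a'  n3⇒n10 ·f
[33] read 'c'  n10⇒n7 ·f
[34] read 'c'  n7⇒n8
[35] read 'c'  n8⇒n9  emit P2@[32:35]
[36] read 'b'  n9⇒n0 ·f
[37] read 'c'  n0⇒n1
[38] read 'c'  n1⇒n2
[39] read 'a'  n2⇒n3  emit P0@[37:39],P4@[38:39]
[40] read 'a'  n3⇒n10 ·f
[41] read 'a'  n10⇒n11
[42] read 'a'  n11⇒n12
[43] read 'a'  n12⇒n13
[44] read 'a'  n13⇒n13 ·f
[45] read 'a'  n13⇒n13 ·f
[46] read 'c'  n13⇒n14  emit P3@[41:46]
[47] read 'c'  n14⇒n8 ·f
[48] read 'a'  n8⇒n3 ·f  emit P0@[46:48],P4@[47:48]
[49] read 'b'  n3⇒n0 ·f
[50] read 'c'  n0⇒n1
[51] read 'c'  n1⇒n2
[52] read 'a'  n2⇒n3  emit P0@[50:52],P4@[51:52]
[53] read 'c'  n3⇒n4
[54] read 'b'  n4⇒n5  emit P1@[50:54]
[55] read 'a'  n5⇒n6 ·f
[56] read 'c'  n6⇒n7
[57] read 'a'  n7⇒n15 ·f  emit P4@[56:57]
[58] read 'c'  n15⇒n7 ·f
[59] read 'a'  n7⇒n15 ·f  emit P4@[58:59]
[60] read 'c'  n15⇒n7 ·f

All matches (sorted): [[5,0],[5,4],[9,2],[10,0],[10,4],[13,0],[13,4],[15,1],[17,4],[22,2],[25,0],[25,4],[30,2],[31,0],[31,4],[35,2],[39,0],[39,4],[46,3],[48,0],[48,4],[52,0],[52,4],[54,1],[57,4],[59,4]]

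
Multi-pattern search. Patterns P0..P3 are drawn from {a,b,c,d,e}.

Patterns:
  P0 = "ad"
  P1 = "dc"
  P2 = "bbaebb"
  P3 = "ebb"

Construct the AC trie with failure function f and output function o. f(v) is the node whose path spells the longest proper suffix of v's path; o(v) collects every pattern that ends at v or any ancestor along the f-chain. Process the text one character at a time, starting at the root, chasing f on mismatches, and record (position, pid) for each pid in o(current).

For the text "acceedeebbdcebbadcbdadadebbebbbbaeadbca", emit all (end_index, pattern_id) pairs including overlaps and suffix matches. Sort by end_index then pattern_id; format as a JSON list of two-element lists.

Construct AC machine:
Trie (insert patterns):
  0='ε' goto a→1 b→5 d→3 e→11
  1='a' goto d→2
  2='ad' goto ·  ←P0
  3='d' goto c→4
  4='dc' goto ·  ←P1
  5='b' goto b→6
  6='bb' goto a→7
  7='bba' goto e→8
  8='bbae' goto b→9
  9='bbaeb' goto b→10
  10='bbaebb' goto ·  ←P2
  11='e' goto b→12
  12='eb' goto b→13
  13='ebb' goto ·  ←P3

Failure links (BFS by depth):
  n1('a'): parent n0 fail=0; on 'a' 0 → fail=0;  out ∅∪∅=∅
  n3('d'): parent n0 fail=0; on 'd' 0 → fail=0;  out ∅∪∅=∅
  n5('b'): parent n0 fail=0; on 'b' 0 → fail=0;  out ∅∪∅=∅
  n11('e'): parent n0 fail=0; on 'e' 0 → fail=0;  out ∅∪∅=∅
  n2('ad'): parent n1 fail=0; on 'd' 0 → fail=3;  out {0}∪∅={0}
  n4('dc'): parent n3 fail=0; on 'c' 0 → fail=0;  out {1}∪∅={1}
  n6('bb'): parent n5 fail=0; on 'b' 0 → fail=5;  out ∅∪∅=∅
  n12('eb'): parent n11 fail=0; on 'b' 0 → fail=5;  out ∅∪∅=∅
  n7('bba'): parent n6 fail=5; on 'a' 5→0 → fail=1;  out ∅∪∅=∅
  n13('ebb'): parent n12 fail=5; on 'b' 5 → fail=6;  out {3}∪∅={3}
  n8('bbae'): parent n7 fail=1; on 'e' 1→0 → fail=11;  out ∅∪∅=∅
  n9('bbaeb'): parent n8 fail=11; on 'b' 11 → fail=12;  out ∅∪∅=∅
  n10('bbaebb'): parent n9 fail=12; on 'b' 12 → fail=13;  out {2}∪{3}={2,3}

Run:
[0] read 'a'  n0⇒n1
[1] read 'c'  n1⇒n0 ·f
[2] read 'c'  n0⇒n0
[3] read 'e'  n0⇒n11
[4] read 'e'  n11⇒n11 ·f
[5] read 'd'  n11⇒n3 ·f
[6] read 'e'  n3⇒n11 ·f
[7] read 'e'  n11⇒n11 ·f
[8] read 'b'  n11⇒n12
[9] read 'b'  n12⇒n13  emit P3@[7:9]
[10] read 'd'  n13⇒n3 ·f
[11] read 'c'  n3⇒n4  emit P1@[10:11]
[12] read 'e'  n4⇒n11 ·f
[13] read 'b'  n11⇒n12
[14] read 'b'  n12⇒n13  emit P3@[12:14]
[15] read 'a'  n13⇒n7 ·f
[16] read 'd'  n7⇒n2 ·f  emit P0@[15:16]
[17] read 'c'  n2⇒n4 ·f  emit P1@[16:17]
[18] read 'b'  n4⇒n5 ·f
[19] read 'd'  n5⇒n3 ·f
[20] read 'a'  n3⇒n1 ·f
[21] read 'd'  n1⇒n2  emit P0@[20:21]
[22] read 'a'  n2⇒n1 ·f
[23] read 'd'  n1⇒n2  emit P0@[22:23]
[24] read 'e'  n2⇒n11 ·f
[25] read 'b'  n11⇒n12
[26] read 'b'  n12⇒n13  emit P3@[24:26]
[27] read 'e'  n13⇒n11 ·f
[28] read 'b'  n11⇒n12
[29] read 'b'  n12⇒n13  emit P3@[27:29]
[30] read 'b'  n13⇒n6 ·f
[31] read 'b'  n6⇒n6 ·f
[32] read 'a'  n6⇒n7
[33] read 'e'  n7⇒n8
[34] read 'a'  n8⇒n1 ·f
[35] read 'd'  n1⇒n2  emit P0@[34:35]
[36] read 'b'  n2⇒n5 ·f
[37] read 'c'  n5⇒n0 ·f
[38] read 'a'  n0⇒n1

Matches: [[9,3],[11,1],[14,3],[16,0],[17,1],[21,0],[23,0],[26,3],[29,3],[35,0]]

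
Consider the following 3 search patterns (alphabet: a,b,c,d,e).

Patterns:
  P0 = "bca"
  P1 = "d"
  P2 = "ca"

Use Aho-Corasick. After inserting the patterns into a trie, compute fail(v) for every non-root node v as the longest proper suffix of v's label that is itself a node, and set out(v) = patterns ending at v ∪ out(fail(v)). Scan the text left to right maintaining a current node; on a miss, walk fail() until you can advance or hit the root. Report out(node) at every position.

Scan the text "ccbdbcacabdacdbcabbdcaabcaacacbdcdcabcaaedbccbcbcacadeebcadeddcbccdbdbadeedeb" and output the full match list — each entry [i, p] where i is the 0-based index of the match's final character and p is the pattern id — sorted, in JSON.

Build:
Trie nodes:
  0='ε' goto b→1 c→5 d→4
  1='b' goto c→2
  2='bc' goto a→3
  3='bca' goto ·  [P0 ends]
  4='d' goto ·  [P1 ends]
  5='c' goto a→6
  6='ca' goto ·  [P2 ends]

BFS fail/out derivation:
  n1('b'): parent n0 fail=0; on 'b' 0 → fail=0;  out ∅∪∅=∅
  n4('d'): parent n0 fail=0; on 'd' 0 → fail=0;  out {1}∪∅={1}
  n5('c'): parent n0 fail=0; on 'c' 0 → fail=0;  out ∅∪∅=∅
  n2('bc'): parent n1 fail=0; on 'c' 0 → fail=5;  out ∅∪∅=∅
  n6('ca'): parent n5 fail=0; on 'a' 0 → fail=0;  out {2}∪∅={2}
  n3('bca'): parent n2 fail=5; on 'a' 5 → fail=6;  out {0}∪{2}={0,2}

Run:
i=0 'c': node 0→5
i=1 'c': node 5→5 (fail-walked)
i=2 'b': node 5→1 (fail-walked)
i=3 'd': node 1→4 (fail-walked)  → match P1@[3:3]
i=4 'b': node 4→1 (fail-walked)
i=5 'c': node 1→2
i=6 'a': node 2→3  → match P0@[4:6],P2@[5:6]
i=7 'c': node 3→5 (fail-walked)
i=8 'a': node 5→6  → match P2@[7:8]
i=9 'b': node 6→1 (fail-walked)
i=10 'd': node 1→4 (fail-walked)  → match P1@[10:10]
i=11 'a': node 4→0 (fail-walked)
i=12 'c': node 0→5
i=13 'd': node 5→4 (fail-walked)  → match P1@[13:13]
i=14 'b': node 4→1 (fail-walked)
i=15 'c': node 1→2
i=16 'a': node 2→3  → match P0@[14:16],P2@[15:16]
i=17 'b': node 3→1 (fail-walked)
i=18 'b': node 1→1 (fail-walked)
i=19 'd': node 1→4 (fail-walked)  → match P1@[19:19]
i=20 'c': node 4→5 (fail-walked)
i=21 'a': node 5→6  → match P2@[20:21]
i=22 'a': node 6→0 (fail-walked)
i=23 'b': node 0→1
i=24 'c': node 1→2
i=25 'a': node 2→3  → match P0@[23:25],P2@[24:25]
i=26 'a': node 3→0 (fail-walked)
i=27 'c': node 0→5
i=28 'a': node 5→6  → match P2@[27:28]
i=29 'c': node 6→5 (fail-walked)
i=30 'b': node 5→1 (fail-walked)
i=31 'd': node 1→4 (fail-walked)  → match P1@[31:31]
i=32 'c': node 4→5 (fail-walked)
i=33 'd': node 5→4 (fail-walked)  → match P1@[33:33]
i=34 'c': node 4→5 (fail-walked)
i=35 'a': node 5→6  → match P2@[34:35]
i=36 'b': node 6→1 (fail-walked)
i=37 'c': node 1→2
i=38 'a': node 2→3  → match P0@[36:38],P2@[37:38]
i=39 'a': node 3→0 (fail-walked)
i=40 'e': node 0→0
i=41 'd': node 0→4  → match P1@[41:41]
i=42 'b': node 4→1 (fail-walked)
i=43 'c': node 1→2
i=44 'c': node 2→5 (fail-walked)
i=45 'b': node 5→1 (fail-walked)
i=46 'c': node 1→2
i=47 'b': node 2→1 (fail-walked)
i=48 'c': node 1→2
i=49 'a': node 2→3  → match P0@[47:49],P2@[48:49]
i=50 'c': node 3→5 (fail-walked)
i=51 'a': node 5→6  → match P2@[50:51]
i=52 'd': node 6→4 (fail-walked)  → match P1@[52:52]
i=53 'e': node 4→0 (fail-walked)
i=54 'e': node 0→0
i=55 'b': node 0→1
i=56 'c': node 1→2
i=57 'a': node 2→3  → match P0@[55:57],P2@[56:57]
i=58 'd': node 3→4 (fail-walked)  → match P1@[58:58]
i=59 'e': node 4→0 (fail-walked)
i=60 'd': node 0→4  → match P1@[60:60]
i=61 'd': node 4→4 (fail-walked)  → match P1@[61:61]
i=62 'c': node 4→5 (fail-walked)
i=63 'b': node 5→1 (fail-walked)
i=64 'c': node 1→2
i=65 'c': node 2→5 (fail-walked)
i=66 'd': node 5→4 (fail-walked)  → match P1@[66:66]
i=67 'b': node 4→1 (fail-walked)
i=68 'd': node 1→4 (fail-walked)  → match P1@[68:68]
i=69 'b': node 4→1 (fail-walked)
i=70 'a': node 1→0 (fail-walked)
i=71 'd': node 0→4  → match P1@[71:71]
i=72 'e': node 4→0 (fail-walked)
i=73 'e': node 0→0
i=74 'd': node 0→4  → match P1@[74:74]
i=75 'e': node 4→0 (fail-walked)
i=76 'b': node 0→1

Result: [[3,1],[6,0],[6,2],[8,2],[10,1],[13,1],[16,0],[16,2],[19,1],[21,2],[25,0],[25,2],[28,2],[31,1],[33,1],[35,2],[38,0],[38,2],[41,1],[49,0],[49,2],[51,2],[52,1],[57,0],[57,2],[58,1],[60,1],[61,1],[66,1],[68,1],[71,1],[74,1]]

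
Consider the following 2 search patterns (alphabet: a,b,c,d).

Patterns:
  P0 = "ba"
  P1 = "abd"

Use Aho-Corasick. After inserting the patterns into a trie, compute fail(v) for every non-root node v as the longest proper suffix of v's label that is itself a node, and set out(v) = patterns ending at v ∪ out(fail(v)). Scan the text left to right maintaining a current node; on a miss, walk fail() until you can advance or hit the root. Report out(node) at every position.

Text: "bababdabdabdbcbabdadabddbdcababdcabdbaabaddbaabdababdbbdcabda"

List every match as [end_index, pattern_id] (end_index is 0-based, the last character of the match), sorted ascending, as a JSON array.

Build automaton:
Trie nodes:
  0='ε' goto a→3 b→1
  1='b' goto a→2
  2='ba' goto ·  ←P0
  3='a' goto b→4
  4='ab' goto d→5
  5='abd' goto ·  ←P1

BFS fail/out derivation:
  fail(1) 'b': from fail(0)=0 chase 'b': 0 ⇒ 0;  out=∅∪out(0)=∅
  fail(3) 'a': from fail(0)=0 chase 'a': 0 ⇒ 0;  out=∅∪out(0)=∅
  fail(2) 'ba': from fail(1)=0 chase 'a': 0 ⇒ 3;  out={0}∪out(3)={0}
  fail(4) 'ab': from fail(3)=0 chase 'b': 0 ⇒ 1;  out=∅∪out(1)=∅
  fail(5) 'abd': from fail(4)=1 chase 'd': 1→0 ⇒ 0;  out={1}∪out(0)={1}

Run:
pos 0 'b': at 1
pos 1 'a': at 2  → match P0@[0:1]
pos 2 'b': at 4 (fail-walked)
pos 3 'a': at 2 (fail-walked)  → match P0@[2:3]
pos 4 'b': at 4 (fail-walked)
pos 5 'd': at 5  → match P1@[3:5]
pos 6 'a': at 3 (fail-walked)
pos 7 'b': at 4
pos 8 'd': at 5  → match P1@[6:8]
pos 9 'a': at 3 (fail-walked)
pos 10 'b': at 4
pos 11 'd': at 5  → match P1@[9:11]
pos 12 'b': at 1 (fail-walked)
pos 13 'c': at 0 (fail-walked)
pos 14 'b': at 1
pos 15 'a': at 2  → match P0@[14:15]
pos 16 'b': at 4 (fail-walked)
pos 17 'd': at 5  → match P1@[15:17]
pos 18 'a': at 3 (fail-walked)
pos 19 'd': at 0 (fail-walked)
pos 20 'a': at 3
pos 21 'b': at 4
pos 22 'd': at 5  → match P1@[20:22]
pos 23 'd': at 0 (fail-walked)
pos 24 'b': at 1
pos 25 'd': at 0 (fail-walked)
pos 26 'c': at 0
pos 27 'a': at 3
pos 28 'b': at 4
pos 29 'a': at 2 (fail-walked)  → match P0@[28:29]
pos 30 'b': at 4 (fail-walked)
pos 31 'd': at 5  → match P1@[29:31]
pos 32 'c': at 0 (fail-walked)
pos 33 'a': at 3
pos 34 'b': at 4
pos 35 'd': at 5  → match P1@[33:35]
pos 36 'b': at 1 (fail-walked)
pos 37 'a': at 2  → match P0@[36:37]
pos 38 'a': at 3 (fail-walked)
pos 39 'b': at 4
pos 40 'a': at 2 (fail-walked)  → match P0@[39:40]
pos 41 'd': at 0 (fail-walked)
pos 42 'd': at 0
pos 43 'b': at 1
pos 44 'a': at 2  → match P0@[43:44]
pos 45 'a': at 3 (fail-walked)
pos 46 'b': at 4
pos 47 'd': at 5  → match P1@[45:47]
pos 48 'a': at 3 (fail-walked)
pos 49 'b': at 4
pos 50 'a': at 2 (fail-walked)  → match P0@[49:50]
pos 51 'b': at 4 (fail-walked)
pos 52 'd': at 5  → match P1@[50:52]
pos 53 'b': at 1 (fail-walked)
pos 54 'b': at 1 (fail-walked)
pos 55 'd': at 0 (fail-walked)
pos 56 'c': at 0
pos 57 'a': at 3
pos 58 'b': at 4
pos 59 'd': at 5  → match P1@[57:59]
pos 60 'a': at 3 (fail-walked)

Result: [[1,0],[3,0],[5,1],[8,1],[11,1],[15,0],[17,1],[22,1],[29,0],[31,1],[35,1],[37,0],[40,0],[44,0],[47,1],[50,0],[52,1],[59,1]]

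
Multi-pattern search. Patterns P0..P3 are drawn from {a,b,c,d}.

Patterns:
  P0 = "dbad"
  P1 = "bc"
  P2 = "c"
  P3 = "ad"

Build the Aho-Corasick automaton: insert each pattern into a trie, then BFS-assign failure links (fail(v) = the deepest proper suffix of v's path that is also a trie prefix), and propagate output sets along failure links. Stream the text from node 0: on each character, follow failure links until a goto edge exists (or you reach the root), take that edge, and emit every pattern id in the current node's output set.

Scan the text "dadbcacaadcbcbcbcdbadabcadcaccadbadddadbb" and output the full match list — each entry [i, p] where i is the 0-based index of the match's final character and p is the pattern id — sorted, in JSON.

Construct AC machine:
Trie nodes:
  n0 'ε': a→8 b→5 c→7 d→1
  n1 'd': b→2
  n2 'db': a→3
  n3 'dba': d→4
  n4 'dbad': ·  ←P0
  n5 'b': c→6
  n6 'bc': ·  ←P1
  n7 'c': ·  ←P2
  n8 'a': d→9
  n9 'ad': ·  ←P3

BFS fail/out derivation:
  fail(1) 'd': from fail(0)=0 chase 'd': 0 ⇒ 0;  out=∅∪out(0)=∅
  fail(5) 'b': from fail(0)=0 chase 'b': 0 ⇒ 0;  out=∅∪out(0)=∅
  fail(7) 'c': from fail(0)=0 chase 'c': 0 ⇒ 0;  out={2}∪out(0)={2}
  fail(8) 'a': from fail(0)=0 chase 'a': 0 ⇒ 0;  out=∅∪out(0)=∅
  fail(2) 'db': from fail(1)=0 chase 'b': 0 ⇒ 5;  out=∅∪out(5)=∅
  fail(6) 'bc': from fail(5)=0 chase 'c': 0 ⇒ 7;  out={1}∪out(7)={1,2}
  fail(9) 'ad': from fail(8)=0 chase 'd': 0 ⇒ 1;  out={3}∪out(1)={3}
  fail(3) 'dba': from fail(2)=5 chase 'a': 5→0 ⇒ 8;  out=∅∪out(8)=∅
  fail(4) 'dbad': from fail(3)=8 chase 'd': 8 ⇒ 9;  out={0}∪out(9)={0,3}

Text stream:
i=0 'd': node 0→1
i=1 'a': node 1→8 ·f
i=2 'd': node 8→9  ** P3@[1:2]
i=3 'b': node 9→2 ·f
i=4 'c': node 2→6 ·f  ** P1@[3:4],P2@[4:4]
i=5 'a': node 6→8 ·f
i=6 'c': node 8→7 ·f  ** P2@[6:6]
i=7 'a': node 7→8 ·f
i=8 'a': node 8→8 ·f
i=9 'd': node 8→9  ** P3@[8:9]
i=10 'c': node 9→7 ·f  ** P2@[10:10]
i=11 'b': node 7→5 ·f
i=12 'c': node 5→6  ** P1@[11:12],P2@[12:12]
i=13 'b': node 6→5 ·f
i=14 'c': node 5→6  ** P1@[13:14],P2@[14:14]
i=15 'b': node 6→5 ·f
i=16 'c': node 5→6  ** P1@[15:16],P2@[16:16]
i=17 'd': node 6→1 ·f
i=18 'b': node 1→2
i=19 'a': node 2→3
i=20 'd': node 3→4  ** P0@[17:20],P3@[19:20]
i=21 'a': node 4→8 ·f
i=22 'b': node 8→5 ·f
i=23 'c': node 5→6  ** P1@[22:23],P2@[23:23]
i=24 'a': node 6→8 ·f
i=25 'd': node 8→9  ** P3@[24:25]
i=26 'c': node 9→7 ·f  ** P2@[26:26]
i=27 'a': node 7→8 ·f
i=28 'c': node 8→7 ·f  ** P2@[28:28]
i=29 'c': node 7→7 ·f  ** P2@[29:29]
i=30 'a': node 7→8 ·f
i=31 'd': node 8→9  ** P3@[30:31]
i=32 'b': node 9→2 ·f
i=33 'a': node 2→3
i=34 'd': node 3→4  ** P0@[31:34],P3@[33:34]
i=35 'd': node 4→1 ·f
i=36 'd': node 1→1 ·f
i=37 'a': node 1→8 ·f
i=38 'd': node 8→9  ** P3@[37:38]
i=39 'b': node 9→2 ·f
i=40 'b': node 2→5 ·f

Result: [[2,3],[4,1],[4,2],[6,2],[9,3],[10,2],[12,1],[12,2],[14,1],[14,2],[16,1],[16,2],[20,0],[20,3],[23,1],[23,2],[25,3],[26,2],[28,2],[29,2],[31,3],[34,0],[34,3],[38,3]]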